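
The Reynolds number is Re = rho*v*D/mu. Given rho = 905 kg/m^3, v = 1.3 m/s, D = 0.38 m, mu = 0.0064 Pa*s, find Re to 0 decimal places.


Re = rho * v * D / mu
Re = 905 * 1.3 * 0.38 / 0.0064
Re = 447.07 / 0.0064
Re = 69855


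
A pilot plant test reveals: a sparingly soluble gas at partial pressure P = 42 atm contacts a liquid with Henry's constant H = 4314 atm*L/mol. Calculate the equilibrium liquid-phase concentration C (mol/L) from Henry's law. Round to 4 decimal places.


C = P / H
C = 42 / 4314
C = 0.0097 mol/L


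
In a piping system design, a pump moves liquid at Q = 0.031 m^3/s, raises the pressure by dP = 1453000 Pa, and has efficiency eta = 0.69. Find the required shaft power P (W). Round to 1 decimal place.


P = Q * dP / eta
P = 0.031 * 1453000 / 0.69
P = 45043.0 / 0.69
P = 65279.7 W


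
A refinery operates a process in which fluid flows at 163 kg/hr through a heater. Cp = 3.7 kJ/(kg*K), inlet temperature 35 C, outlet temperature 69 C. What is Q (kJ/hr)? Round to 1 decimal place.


Q = m_dot * Cp * (T2 - T1)
Q = 163 * 3.7 * (69 - 35)
Q = 163 * 3.7 * 34
Q = 20505.4 kJ/hr


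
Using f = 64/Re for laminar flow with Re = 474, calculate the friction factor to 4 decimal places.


f = 64 / Re
f = 64 / 474
f = 0.1350


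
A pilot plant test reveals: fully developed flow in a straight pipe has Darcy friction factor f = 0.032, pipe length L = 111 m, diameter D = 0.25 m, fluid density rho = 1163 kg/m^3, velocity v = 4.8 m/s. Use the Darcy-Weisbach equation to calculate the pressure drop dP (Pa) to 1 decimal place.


dP = f * (L/D) * (rho*v^2/2)
dP = 0.032 * (111/0.25) * (1163*4.8^2/2)
L/D = 444.0
rho*v^2/2 = 1163*23.04/2 = 13397.76
dP = 0.032 * 444.0 * 13397.76
dP = 190355.4 Pa


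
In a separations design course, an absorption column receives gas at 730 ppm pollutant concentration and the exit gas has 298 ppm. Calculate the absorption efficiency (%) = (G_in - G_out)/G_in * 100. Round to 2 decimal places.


Efficiency = (G_in - G_out) / G_in * 100%
Efficiency = (730 - 298) / 730 * 100
Efficiency = 432 / 730 * 100
Efficiency = 59.18%


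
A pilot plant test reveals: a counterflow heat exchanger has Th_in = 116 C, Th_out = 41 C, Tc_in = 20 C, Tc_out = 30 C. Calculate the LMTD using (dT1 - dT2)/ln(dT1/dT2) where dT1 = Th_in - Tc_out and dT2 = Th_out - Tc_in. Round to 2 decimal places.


dT1 = Th_in - Tc_out = 116 - 30 = 86
dT2 = Th_out - Tc_in = 41 - 20 = 21
LMTD = (dT1 - dT2) / ln(dT1/dT2)
LMTD = (86 - 21) / ln(86/21)
LMTD = 46.11 K


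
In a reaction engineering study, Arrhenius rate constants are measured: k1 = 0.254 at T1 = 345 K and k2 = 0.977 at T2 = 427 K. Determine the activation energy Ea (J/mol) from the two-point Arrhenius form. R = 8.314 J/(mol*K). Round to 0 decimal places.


Ea = R * ln(k2/k1) / (1/T1 - 1/T2)
ln(k2/k1) = ln(0.977/0.254) = 1.3471524
1/T1 - 1/T2 = 1/345 - 1/427 = 0.00055663035
Ea = 8.314 * 1.3471524 / 0.00055663035
Ea = 20121 J/mol


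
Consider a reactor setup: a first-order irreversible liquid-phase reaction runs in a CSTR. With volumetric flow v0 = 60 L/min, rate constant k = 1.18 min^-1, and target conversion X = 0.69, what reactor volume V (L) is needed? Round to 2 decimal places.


V = v0 * X / (k * (1 - X))
V = 60 * 0.69 / (1.18 * (1 - 0.69))
V = 41.4 / (1.18 * 0.31)
V = 41.4 / 0.3658
V = 113.18 L


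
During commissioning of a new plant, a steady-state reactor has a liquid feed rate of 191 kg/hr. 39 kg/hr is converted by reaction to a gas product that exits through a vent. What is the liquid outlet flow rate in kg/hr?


Steady-state mass balance on the main outlet: F_out = F_in - F_removed
F_out = 191 - 39
F_out = 152 kg/hr


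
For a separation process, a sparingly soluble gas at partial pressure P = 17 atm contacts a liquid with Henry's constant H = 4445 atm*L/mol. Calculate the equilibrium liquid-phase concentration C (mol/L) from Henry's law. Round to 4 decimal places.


C = P / H
C = 17 / 4445
C = 0.0038 mol/L


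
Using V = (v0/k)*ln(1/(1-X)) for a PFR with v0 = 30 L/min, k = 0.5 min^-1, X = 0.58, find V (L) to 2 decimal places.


V = (v0/k) * ln(1/(1-X))
V = (30/0.5) * ln(1/(1-0.58))
V = 60.0 * ln(2.380952)
V = 60.0 * 0.8675
V = 52.05 L


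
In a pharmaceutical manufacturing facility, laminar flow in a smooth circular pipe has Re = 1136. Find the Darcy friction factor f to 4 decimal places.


f = 64 / Re
f = 64 / 1136
f = 0.0563


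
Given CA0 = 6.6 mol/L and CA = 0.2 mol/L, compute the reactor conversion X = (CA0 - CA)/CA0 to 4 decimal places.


X = (CA0 - CA) / CA0
X = (6.6 - 0.2) / 6.6
X = 6.4 / 6.6
X = 0.9697


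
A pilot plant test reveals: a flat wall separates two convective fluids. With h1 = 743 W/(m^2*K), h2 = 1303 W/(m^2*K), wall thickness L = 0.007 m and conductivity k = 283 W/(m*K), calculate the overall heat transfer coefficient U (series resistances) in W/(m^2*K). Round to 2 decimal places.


1/U = 1/h1 + L/k + 1/h2
1/U = 1/743 + 0.007/283 + 1/1303
1/U = 0.001345895 + 2.4735e-05 + 0.0007674597
1/U = 0.0021380897
U = 467.71 W/(m^2*K)


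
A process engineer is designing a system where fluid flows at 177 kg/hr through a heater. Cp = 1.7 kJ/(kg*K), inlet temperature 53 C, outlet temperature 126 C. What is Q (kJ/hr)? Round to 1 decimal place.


Q = m_dot * Cp * (T2 - T1)
Q = 177 * 1.7 * (126 - 53)
Q = 177 * 1.7 * 73
Q = 21965.7 kJ/hr


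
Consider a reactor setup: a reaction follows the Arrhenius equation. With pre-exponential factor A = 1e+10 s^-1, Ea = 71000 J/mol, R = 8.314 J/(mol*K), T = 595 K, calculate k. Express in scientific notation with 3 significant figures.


k = A * exp(-Ea/(R*T))
k = 1e+10 * exp(-71000 / (8.314 * 595))
k = 1e+10 * exp(-14.352626)
k = 5.84e+03


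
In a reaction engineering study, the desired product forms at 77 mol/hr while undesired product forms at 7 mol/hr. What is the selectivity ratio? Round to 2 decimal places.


S = desired product rate / undesired product rate
S = 77 / 7
S = 11.00


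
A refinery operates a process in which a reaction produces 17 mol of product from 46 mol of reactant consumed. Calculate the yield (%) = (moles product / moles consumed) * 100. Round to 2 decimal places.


Yield = (moles product / moles consumed) * 100%
Yield = (17 / 46) * 100
Yield = 0.3696 * 100
Yield = 36.96%


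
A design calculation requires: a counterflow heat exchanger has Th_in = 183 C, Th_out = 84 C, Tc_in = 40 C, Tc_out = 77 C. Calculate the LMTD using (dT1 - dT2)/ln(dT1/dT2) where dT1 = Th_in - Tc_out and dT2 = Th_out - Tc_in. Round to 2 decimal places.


dT1 = Th_in - Tc_out = 183 - 77 = 106
dT2 = Th_out - Tc_in = 84 - 40 = 44
LMTD = (dT1 - dT2) / ln(dT1/dT2)
LMTD = (106 - 44) / ln(106/44)
LMTD = 70.51 K


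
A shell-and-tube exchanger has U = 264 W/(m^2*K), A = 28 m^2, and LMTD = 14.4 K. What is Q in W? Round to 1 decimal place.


Q = U * A * LMTD
Q = 264 * 28 * 14.4
Q = 106444.8 W


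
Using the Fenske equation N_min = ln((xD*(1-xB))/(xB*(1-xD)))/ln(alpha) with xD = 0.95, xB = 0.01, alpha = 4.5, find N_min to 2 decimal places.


N_min = ln((xD*(1-xB))/(xB*(1-xD))) / ln(alpha)
Numerator inside ln: 0.9405 / 0.0005 = 1881.0
ln(1881.0) = 7.539559
ln(alpha) = ln(4.5) = 1.504077
N_min = 7.539559 / 1.504077 = 5.01


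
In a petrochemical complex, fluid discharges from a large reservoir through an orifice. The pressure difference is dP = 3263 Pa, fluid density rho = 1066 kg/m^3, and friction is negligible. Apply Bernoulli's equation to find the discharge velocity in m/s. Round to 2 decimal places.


v = sqrt(2*dP/rho)
v = sqrt(2*3263/1066)
v = sqrt(6.121951)
v = 2.47 m/s


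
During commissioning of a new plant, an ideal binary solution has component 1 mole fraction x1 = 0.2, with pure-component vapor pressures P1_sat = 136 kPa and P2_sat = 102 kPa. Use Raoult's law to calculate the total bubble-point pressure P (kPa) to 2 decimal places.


P = x1*P1_sat + x2*P2_sat
x2 = 1 - x1 = 1 - 0.2 = 0.8
P = 0.2*136 + 0.8*102
P = 27.2 + 81.6
P = 108.80 kPa


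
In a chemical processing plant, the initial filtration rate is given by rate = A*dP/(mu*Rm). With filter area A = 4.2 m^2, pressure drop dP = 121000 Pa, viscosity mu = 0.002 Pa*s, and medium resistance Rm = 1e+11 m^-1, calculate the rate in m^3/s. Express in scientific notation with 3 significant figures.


rate = A * dP / (mu * Rm)
rate = 4.2 * 121000 / (0.002 * 1e+11)
rate = 508200.0 / 2.000e+08
rate = 2.54e-03 m^3/s


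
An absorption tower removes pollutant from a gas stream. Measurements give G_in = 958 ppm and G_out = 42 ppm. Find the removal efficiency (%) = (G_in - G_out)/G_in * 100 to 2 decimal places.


Efficiency = (G_in - G_out) / G_in * 100%
Efficiency = (958 - 42) / 958 * 100
Efficiency = 916 / 958 * 100
Efficiency = 95.62%


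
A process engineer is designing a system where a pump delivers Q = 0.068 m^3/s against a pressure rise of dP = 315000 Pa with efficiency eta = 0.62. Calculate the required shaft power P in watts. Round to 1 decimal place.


P = Q * dP / eta
P = 0.068 * 315000 / 0.62
P = 21420.0 / 0.62
P = 34548.4 W


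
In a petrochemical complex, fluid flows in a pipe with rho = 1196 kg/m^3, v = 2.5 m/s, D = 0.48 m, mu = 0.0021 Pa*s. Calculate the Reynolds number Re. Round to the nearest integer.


Re = rho * v * D / mu
Re = 1196 * 2.5 * 0.48 / 0.0021
Re = 1435.2 / 0.0021
Re = 683429


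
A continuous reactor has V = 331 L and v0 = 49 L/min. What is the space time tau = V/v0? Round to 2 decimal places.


tau = V / v0
tau = 331 / 49
tau = 6.76 min


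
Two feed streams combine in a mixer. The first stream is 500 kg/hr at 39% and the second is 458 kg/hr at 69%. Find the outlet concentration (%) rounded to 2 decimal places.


Mass balance on solute: F1*x1 + F2*x2 = F3*x3
F3 = F1 + F2 = 500 + 458 = 958 kg/hr
x3 = (F1*x1 + F2*x2)/F3
x3 = (500*0.39 + 458*0.69) / 958
x3 = 53.34%


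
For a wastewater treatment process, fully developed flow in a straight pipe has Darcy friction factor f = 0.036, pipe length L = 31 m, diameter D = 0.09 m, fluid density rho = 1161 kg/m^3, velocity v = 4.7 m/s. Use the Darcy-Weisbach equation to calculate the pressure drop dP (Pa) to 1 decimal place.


dP = f * (L/D) * (rho*v^2/2)
dP = 0.036 * (31/0.09) * (1161*4.7^2/2)
L/D = 344.44444444
rho*v^2/2 = 1161*22.09/2 = 12823.245
dP = 0.036 * 344.44444444 * 12823.245
dP = 159008.2 Pa


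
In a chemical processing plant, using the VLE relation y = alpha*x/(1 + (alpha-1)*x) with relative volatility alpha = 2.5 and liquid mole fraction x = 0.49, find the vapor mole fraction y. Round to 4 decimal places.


y = alpha*x / (1 + (alpha-1)*x)
y = 2.5*0.49 / (1 + (2.5-1)*0.49)
y = 1.225 / (1 + 0.735)
y = 1.225 / 1.735
y = 0.7061


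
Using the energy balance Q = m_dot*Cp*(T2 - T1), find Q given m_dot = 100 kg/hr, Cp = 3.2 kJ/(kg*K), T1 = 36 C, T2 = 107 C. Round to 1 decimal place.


Q = m_dot * Cp * (T2 - T1)
Q = 100 * 3.2 * (107 - 36)
Q = 100 * 3.2 * 71
Q = 22720.0 kJ/hr


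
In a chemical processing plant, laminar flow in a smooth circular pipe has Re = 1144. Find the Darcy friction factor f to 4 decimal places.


f = 64 / Re
f = 64 / 1144
f = 0.0559


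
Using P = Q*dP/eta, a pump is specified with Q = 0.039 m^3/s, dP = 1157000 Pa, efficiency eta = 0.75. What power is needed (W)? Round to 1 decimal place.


P = Q * dP / eta
P = 0.039 * 1157000 / 0.75
P = 45123.0 / 0.75
P = 60164.0 W


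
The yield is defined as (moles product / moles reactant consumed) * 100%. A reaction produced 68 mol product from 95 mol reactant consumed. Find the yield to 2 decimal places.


Yield = (moles product / moles consumed) * 100%
Yield = (68 / 95) * 100
Yield = 0.7158 * 100
Yield = 71.58%


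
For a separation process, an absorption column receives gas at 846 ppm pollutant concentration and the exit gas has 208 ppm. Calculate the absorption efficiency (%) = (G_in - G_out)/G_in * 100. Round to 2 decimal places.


Efficiency = (G_in - G_out) / G_in * 100%
Efficiency = (846 - 208) / 846 * 100
Efficiency = 638 / 846 * 100
Efficiency = 75.41%


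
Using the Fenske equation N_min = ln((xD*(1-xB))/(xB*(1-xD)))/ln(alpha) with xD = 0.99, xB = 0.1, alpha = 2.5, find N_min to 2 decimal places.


N_min = ln((xD*(1-xB))/(xB*(1-xD))) / ln(alpha)
Numerator inside ln: 0.891 / 0.001 = 891.0
ln(891.0) = 6.792344
ln(alpha) = ln(2.5) = 0.916291
N_min = 6.792344 / 0.916291 = 7.41


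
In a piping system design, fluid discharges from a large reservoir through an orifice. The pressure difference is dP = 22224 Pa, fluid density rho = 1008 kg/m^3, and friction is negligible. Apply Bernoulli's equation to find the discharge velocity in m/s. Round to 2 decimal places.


v = sqrt(2*dP/rho)
v = sqrt(2*22224/1008)
v = sqrt(44.095238)
v = 6.64 m/s


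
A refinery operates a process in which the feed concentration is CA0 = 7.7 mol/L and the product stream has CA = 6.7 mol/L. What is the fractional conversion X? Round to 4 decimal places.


X = (CA0 - CA) / CA0
X = (7.7 - 6.7) / 7.7
X = 1.0 / 7.7
X = 0.1299


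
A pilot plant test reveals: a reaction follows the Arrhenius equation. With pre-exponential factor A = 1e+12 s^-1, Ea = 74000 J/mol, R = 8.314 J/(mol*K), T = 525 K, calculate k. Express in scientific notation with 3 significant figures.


k = A * exp(-Ea/(R*T))
k = 1e+12 * exp(-74000 / (8.314 * 525))
k = 1e+12 * exp(-16.953618)
k = 4.34e+04


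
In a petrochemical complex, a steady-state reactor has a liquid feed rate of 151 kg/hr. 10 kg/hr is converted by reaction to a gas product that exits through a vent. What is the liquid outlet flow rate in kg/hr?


Steady-state mass balance on the main outlet: F_out = F_in - F_removed
F_out = 151 - 10
F_out = 141 kg/hr


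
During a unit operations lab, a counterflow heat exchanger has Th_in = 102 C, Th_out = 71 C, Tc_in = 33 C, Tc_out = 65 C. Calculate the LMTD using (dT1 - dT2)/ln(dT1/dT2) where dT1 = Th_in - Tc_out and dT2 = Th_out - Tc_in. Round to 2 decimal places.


dT1 = Th_in - Tc_out = 102 - 65 = 37
dT2 = Th_out - Tc_in = 71 - 33 = 38
LMTD = (dT1 - dT2) / ln(dT1/dT2)
LMTD = (37 - 38) / ln(37/38)
LMTD = 37.50 K


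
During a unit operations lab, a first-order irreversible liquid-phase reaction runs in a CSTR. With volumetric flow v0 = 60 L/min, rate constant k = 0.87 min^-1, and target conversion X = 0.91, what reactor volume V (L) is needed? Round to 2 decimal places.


V = v0 * X / (k * (1 - X))
V = 60 * 0.91 / (0.87 * (1 - 0.91))
V = 54.6 / (0.87 * 0.09)
V = 54.6 / 0.0783
V = 697.32 L


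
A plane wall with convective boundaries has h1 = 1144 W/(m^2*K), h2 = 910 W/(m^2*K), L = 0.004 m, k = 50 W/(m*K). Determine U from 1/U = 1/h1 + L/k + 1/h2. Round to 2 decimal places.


1/U = 1/h1 + L/k + 1/h2
1/U = 1/1144 + 0.004/50 + 1/910
1/U = 0.0008741259 + 8e-05 + 0.0010989011
1/U = 0.002053027
U = 487.09 W/(m^2*K)


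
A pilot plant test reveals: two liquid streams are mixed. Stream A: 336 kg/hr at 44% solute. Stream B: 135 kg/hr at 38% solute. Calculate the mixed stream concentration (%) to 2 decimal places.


Mass balance on solute: F1*x1 + F2*x2 = F3*x3
F3 = F1 + F2 = 336 + 135 = 471 kg/hr
x3 = (F1*x1 + F2*x2)/F3
x3 = (336*0.44 + 135*0.38) / 471
x3 = 42.28%


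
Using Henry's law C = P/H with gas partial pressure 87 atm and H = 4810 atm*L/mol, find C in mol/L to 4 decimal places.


C = P / H
C = 87 / 4810
C = 0.0181 mol/L


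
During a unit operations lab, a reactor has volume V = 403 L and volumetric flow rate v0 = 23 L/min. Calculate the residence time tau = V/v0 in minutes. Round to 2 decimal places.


tau = V / v0
tau = 403 / 23
tau = 17.52 min


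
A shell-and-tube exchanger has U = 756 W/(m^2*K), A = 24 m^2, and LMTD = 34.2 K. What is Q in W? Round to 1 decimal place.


Q = U * A * LMTD
Q = 756 * 24 * 34.2
Q = 620524.8 W


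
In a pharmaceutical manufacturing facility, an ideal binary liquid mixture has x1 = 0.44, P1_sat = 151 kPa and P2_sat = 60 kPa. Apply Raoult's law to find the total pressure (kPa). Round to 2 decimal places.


P = x1*P1_sat + x2*P2_sat
x2 = 1 - x1 = 1 - 0.44 = 0.56
P = 0.44*151 + 0.56*60
P = 66.44 + 33.6
P = 100.04 kPa


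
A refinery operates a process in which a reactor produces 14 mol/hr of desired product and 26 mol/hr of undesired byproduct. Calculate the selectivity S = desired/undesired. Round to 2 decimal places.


S = desired product rate / undesired product rate
S = 14 / 26
S = 0.54


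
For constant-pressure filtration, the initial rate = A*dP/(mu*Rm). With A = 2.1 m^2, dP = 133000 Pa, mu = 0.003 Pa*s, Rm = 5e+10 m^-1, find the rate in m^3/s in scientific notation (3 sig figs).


rate = A * dP / (mu * Rm)
rate = 2.1 * 133000 / (0.003 * 5e+10)
rate = 279300.0 / 1.500e+08
rate = 1.86e-03 m^3/s


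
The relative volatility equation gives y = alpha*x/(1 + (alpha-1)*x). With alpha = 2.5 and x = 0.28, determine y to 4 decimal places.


y = alpha*x / (1 + (alpha-1)*x)
y = 2.5*0.28 / (1 + (2.5-1)*0.28)
y = 0.7 / (1 + 0.42)
y = 0.7 / 1.42
y = 0.4930


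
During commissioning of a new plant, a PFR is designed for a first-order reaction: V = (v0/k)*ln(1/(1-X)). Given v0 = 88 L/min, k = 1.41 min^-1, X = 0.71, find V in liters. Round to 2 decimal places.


V = (v0/k) * ln(1/(1-X))
V = (88/1.41) * ln(1/(1-0.71))
V = 62.411348 * ln(3.448276)
V = 62.411348 * 1.237874
V = 77.26 L


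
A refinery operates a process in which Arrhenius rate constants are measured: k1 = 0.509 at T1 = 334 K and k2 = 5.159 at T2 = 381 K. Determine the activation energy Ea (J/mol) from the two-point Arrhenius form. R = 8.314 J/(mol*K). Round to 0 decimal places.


Ea = R * ln(k2/k1) / (1/T1 - 1/T2)
ln(k2/k1) = ln(5.159/0.509) = 2.31605
1/T1 - 1/T2 = 1/334 - 1/381 = 0.00036934006
Ea = 8.314 * 2.31605 / 0.00036934006
Ea = 52135 J/mol


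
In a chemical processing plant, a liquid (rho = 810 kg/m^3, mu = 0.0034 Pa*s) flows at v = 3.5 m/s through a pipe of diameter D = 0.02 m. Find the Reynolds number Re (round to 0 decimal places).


Re = rho * v * D / mu
Re = 810 * 3.5 * 0.02 / 0.0034
Re = 56.7 / 0.0034
Re = 16676


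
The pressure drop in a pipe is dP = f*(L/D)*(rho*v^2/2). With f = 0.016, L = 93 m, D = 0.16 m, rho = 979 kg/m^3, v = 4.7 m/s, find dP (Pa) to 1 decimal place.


dP = f * (L/D) * (rho*v^2/2)
dP = 0.016 * (93/0.16) * (979*4.7^2/2)
L/D = 581.25
rho*v^2/2 = 979*22.09/2 = 10813.055
dP = 0.016 * 581.25 * 10813.055
dP = 100561.4 Pa


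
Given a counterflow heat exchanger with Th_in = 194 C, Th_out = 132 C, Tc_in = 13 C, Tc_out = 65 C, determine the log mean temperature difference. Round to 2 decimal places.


dT1 = Th_in - Tc_out = 194 - 65 = 129
dT2 = Th_out - Tc_in = 132 - 13 = 119
LMTD = (dT1 - dT2) / ln(dT1/dT2)
LMTD = (129 - 119) / ln(129/119)
LMTD = 123.93 K


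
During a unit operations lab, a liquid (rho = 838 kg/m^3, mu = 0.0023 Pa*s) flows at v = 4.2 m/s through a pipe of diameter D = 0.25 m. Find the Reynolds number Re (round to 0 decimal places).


Re = rho * v * D / mu
Re = 838 * 4.2 * 0.25 / 0.0023
Re = 879.9 / 0.0023
Re = 382565


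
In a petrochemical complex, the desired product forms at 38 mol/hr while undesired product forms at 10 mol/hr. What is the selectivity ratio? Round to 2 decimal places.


S = desired product rate / undesired product rate
S = 38 / 10
S = 3.80


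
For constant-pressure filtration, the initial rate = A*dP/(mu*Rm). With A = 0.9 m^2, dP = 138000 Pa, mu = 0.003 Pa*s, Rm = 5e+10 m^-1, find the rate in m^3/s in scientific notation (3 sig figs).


rate = A * dP / (mu * Rm)
rate = 0.9 * 138000 / (0.003 * 5e+10)
rate = 124200.0 / 1.500e+08
rate = 8.28e-04 m^3/s


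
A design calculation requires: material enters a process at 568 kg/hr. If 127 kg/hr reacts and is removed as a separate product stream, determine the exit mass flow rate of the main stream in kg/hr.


Steady-state mass balance on the main outlet: F_out = F_in - F_removed
F_out = 568 - 127
F_out = 441 kg/hr


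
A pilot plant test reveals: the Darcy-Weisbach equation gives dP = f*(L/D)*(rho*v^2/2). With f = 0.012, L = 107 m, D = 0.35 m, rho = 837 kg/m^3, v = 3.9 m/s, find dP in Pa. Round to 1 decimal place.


dP = f * (L/D) * (rho*v^2/2)
dP = 0.012 * (107/0.35) * (837*3.9^2/2)
L/D = 305.71428571
rho*v^2/2 = 837*15.21/2 = 6365.385
dP = 0.012 * 305.71428571 * 6365.385
dP = 23351.9 Pa


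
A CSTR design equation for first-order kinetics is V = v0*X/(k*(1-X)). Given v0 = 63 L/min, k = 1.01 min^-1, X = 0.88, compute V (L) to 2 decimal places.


V = v0 * X / (k * (1 - X))
V = 63 * 0.88 / (1.01 * (1 - 0.88))
V = 55.44 / (1.01 * 0.12)
V = 55.44 / 0.1212
V = 457.43 L


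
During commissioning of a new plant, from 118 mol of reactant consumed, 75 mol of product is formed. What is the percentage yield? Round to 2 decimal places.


Yield = (moles product / moles consumed) * 100%
Yield = (75 / 118) * 100
Yield = 0.6356 * 100
Yield = 63.56%


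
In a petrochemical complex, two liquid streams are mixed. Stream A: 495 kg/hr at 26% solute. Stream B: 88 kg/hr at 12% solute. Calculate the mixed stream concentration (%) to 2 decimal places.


Mass balance on solute: F1*x1 + F2*x2 = F3*x3
F3 = F1 + F2 = 495 + 88 = 583 kg/hr
x3 = (F1*x1 + F2*x2)/F3
x3 = (495*0.26 + 88*0.12) / 583
x3 = 23.89%


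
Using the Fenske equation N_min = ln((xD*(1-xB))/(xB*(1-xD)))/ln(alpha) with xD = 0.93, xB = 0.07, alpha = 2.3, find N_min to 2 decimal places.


N_min = ln((xD*(1-xB))/(xB*(1-xD))) / ln(alpha)
Numerator inside ln: 0.8649 / 0.0049 = 176.510204
ln(176.510204) = 5.173379
ln(alpha) = ln(2.3) = 0.832909
N_min = 5.173379 / 0.832909 = 6.21


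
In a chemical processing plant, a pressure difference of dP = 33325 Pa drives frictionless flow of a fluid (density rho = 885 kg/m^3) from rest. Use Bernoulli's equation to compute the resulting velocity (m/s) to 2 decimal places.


v = sqrt(2*dP/rho)
v = sqrt(2*33325/885)
v = sqrt(75.310734)
v = 8.68 m/s


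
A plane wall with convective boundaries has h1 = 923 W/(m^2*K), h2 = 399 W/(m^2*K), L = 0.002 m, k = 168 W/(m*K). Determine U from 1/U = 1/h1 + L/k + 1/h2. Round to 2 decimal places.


1/U = 1/h1 + L/k + 1/h2
1/U = 1/923 + 0.002/168 + 1/399
1/U = 0.0010834236 + 1.19048e-05 + 0.0025062657
1/U = 0.0036015941
U = 277.65 W/(m^2*K)


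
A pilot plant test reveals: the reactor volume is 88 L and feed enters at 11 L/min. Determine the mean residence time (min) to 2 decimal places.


tau = V / v0
tau = 88 / 11
tau = 8.00 min


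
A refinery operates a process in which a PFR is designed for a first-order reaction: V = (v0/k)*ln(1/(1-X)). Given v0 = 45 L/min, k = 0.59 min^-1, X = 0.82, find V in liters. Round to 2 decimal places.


V = (v0/k) * ln(1/(1-X))
V = (45/0.59) * ln(1/(1-0.82))
V = 76.271186 * ln(5.555556)
V = 76.271186 * 1.714799
V = 130.79 L


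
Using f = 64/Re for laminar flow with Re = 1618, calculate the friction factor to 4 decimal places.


f = 64 / Re
f = 64 / 1618
f = 0.0396


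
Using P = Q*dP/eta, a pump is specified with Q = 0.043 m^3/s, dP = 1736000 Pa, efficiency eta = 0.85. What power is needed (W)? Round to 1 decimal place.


P = Q * dP / eta
P = 0.043 * 1736000 / 0.85
P = 74648.0 / 0.85
P = 87821.2 W


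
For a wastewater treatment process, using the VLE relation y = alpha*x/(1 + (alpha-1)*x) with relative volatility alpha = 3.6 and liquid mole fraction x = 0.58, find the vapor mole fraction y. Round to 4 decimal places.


y = alpha*x / (1 + (alpha-1)*x)
y = 3.6*0.58 / (1 + (3.6-1)*0.58)
y = 2.088 / (1 + 1.508)
y = 2.088 / 2.508
y = 0.8325


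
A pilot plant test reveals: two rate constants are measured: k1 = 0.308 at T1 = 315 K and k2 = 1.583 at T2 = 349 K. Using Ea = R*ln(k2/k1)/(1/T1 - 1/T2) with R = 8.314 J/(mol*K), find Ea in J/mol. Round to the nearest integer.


Ea = R * ln(k2/k1) / (1/T1 - 1/T2)
ln(k2/k1) = ln(1.583/0.308) = 1.6369773
1/T1 - 1/T2 = 1/315 - 1/349 = 0.000309273662
Ea = 8.314 * 1.6369773 / 0.000309273662
Ea = 44006 J/mol


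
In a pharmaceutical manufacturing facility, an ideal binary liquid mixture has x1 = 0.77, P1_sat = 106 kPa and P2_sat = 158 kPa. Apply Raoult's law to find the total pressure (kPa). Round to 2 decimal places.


P = x1*P1_sat + x2*P2_sat
x2 = 1 - x1 = 1 - 0.77 = 0.23
P = 0.77*106 + 0.23*158
P = 81.62 + 36.34
P = 117.96 kPa


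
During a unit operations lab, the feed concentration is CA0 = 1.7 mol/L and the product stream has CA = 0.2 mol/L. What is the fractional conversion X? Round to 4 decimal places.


X = (CA0 - CA) / CA0
X = (1.7 - 0.2) / 1.7
X = 1.5 / 1.7
X = 0.8824


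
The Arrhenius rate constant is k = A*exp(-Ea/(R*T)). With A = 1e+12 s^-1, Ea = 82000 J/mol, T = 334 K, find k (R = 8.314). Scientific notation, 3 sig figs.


k = A * exp(-Ea/(R*T))
k = 1e+12 * exp(-82000 / (8.314 * 334))
k = 1e+12 * exp(-29.529586)
k = 1.50e-01


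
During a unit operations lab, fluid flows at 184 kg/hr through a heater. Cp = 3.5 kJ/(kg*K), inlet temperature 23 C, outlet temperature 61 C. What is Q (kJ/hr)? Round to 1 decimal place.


Q = m_dot * Cp * (T2 - T1)
Q = 184 * 3.5 * (61 - 23)
Q = 184 * 3.5 * 38
Q = 24472.0 kJ/hr


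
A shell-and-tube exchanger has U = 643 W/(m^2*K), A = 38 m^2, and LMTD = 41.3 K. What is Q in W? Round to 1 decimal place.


Q = U * A * LMTD
Q = 643 * 38 * 41.3
Q = 1009124.2 W


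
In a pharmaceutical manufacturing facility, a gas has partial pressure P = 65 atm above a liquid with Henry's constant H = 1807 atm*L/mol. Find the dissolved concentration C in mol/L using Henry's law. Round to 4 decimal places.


C = P / H
C = 65 / 1807
C = 0.0360 mol/L


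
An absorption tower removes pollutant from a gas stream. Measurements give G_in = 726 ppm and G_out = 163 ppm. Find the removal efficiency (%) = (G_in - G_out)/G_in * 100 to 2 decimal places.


Efficiency = (G_in - G_out) / G_in * 100%
Efficiency = (726 - 163) / 726 * 100
Efficiency = 563 / 726 * 100
Efficiency = 77.55%


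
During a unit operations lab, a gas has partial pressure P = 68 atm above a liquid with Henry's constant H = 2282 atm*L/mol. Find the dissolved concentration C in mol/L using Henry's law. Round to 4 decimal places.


C = P / H
C = 68 / 2282
C = 0.0298 mol/L


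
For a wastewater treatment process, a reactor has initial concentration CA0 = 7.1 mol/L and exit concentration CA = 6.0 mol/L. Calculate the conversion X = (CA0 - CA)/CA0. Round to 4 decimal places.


X = (CA0 - CA) / CA0
X = (7.1 - 6.0) / 7.1
X = 1.1 / 7.1
X = 0.1549


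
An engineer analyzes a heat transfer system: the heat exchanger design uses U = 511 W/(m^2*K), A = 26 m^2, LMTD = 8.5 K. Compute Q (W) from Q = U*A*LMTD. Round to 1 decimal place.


Q = U * A * LMTD
Q = 511 * 26 * 8.5
Q = 112931.0 W


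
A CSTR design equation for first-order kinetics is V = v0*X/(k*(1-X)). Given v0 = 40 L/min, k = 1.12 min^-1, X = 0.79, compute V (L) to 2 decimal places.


V = v0 * X / (k * (1 - X))
V = 40 * 0.79 / (1.12 * (1 - 0.79))
V = 31.6 / (1.12 * 0.21)
V = 31.6 / 0.2352
V = 134.35 L


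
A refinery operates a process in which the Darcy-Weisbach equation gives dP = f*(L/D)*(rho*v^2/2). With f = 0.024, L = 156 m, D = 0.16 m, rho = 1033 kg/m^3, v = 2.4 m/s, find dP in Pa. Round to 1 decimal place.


dP = f * (L/D) * (rho*v^2/2)
dP = 0.024 * (156/0.16) * (1033*2.4^2/2)
L/D = 975.0
rho*v^2/2 = 1033*5.76/2 = 2975.04
dP = 0.024 * 975.0 * 2975.04
dP = 69615.9 Pa


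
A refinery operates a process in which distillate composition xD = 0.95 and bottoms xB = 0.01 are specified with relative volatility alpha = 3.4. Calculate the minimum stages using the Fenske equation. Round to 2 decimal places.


N_min = ln((xD*(1-xB))/(xB*(1-xD))) / ln(alpha)
Numerator inside ln: 0.9405 / 0.0005 = 1881.0
ln(1881.0) = 7.539559
ln(alpha) = ln(3.4) = 1.223775
N_min = 7.539559 / 1.223775 = 6.16


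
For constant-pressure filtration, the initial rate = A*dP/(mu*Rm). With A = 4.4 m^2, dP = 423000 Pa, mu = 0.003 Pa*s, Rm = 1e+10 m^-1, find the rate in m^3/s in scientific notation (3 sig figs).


rate = A * dP / (mu * Rm)
rate = 4.4 * 423000 / (0.003 * 1e+10)
rate = 1861200.0 / 3.000e+07
rate = 6.20e-02 m^3/s


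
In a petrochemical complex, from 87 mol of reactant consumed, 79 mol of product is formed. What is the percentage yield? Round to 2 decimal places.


Yield = (moles product / moles consumed) * 100%
Yield = (79 / 87) * 100
Yield = 0.908 * 100
Yield = 90.80%


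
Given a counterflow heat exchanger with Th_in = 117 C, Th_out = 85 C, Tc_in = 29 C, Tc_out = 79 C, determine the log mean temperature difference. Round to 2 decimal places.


dT1 = Th_in - Tc_out = 117 - 79 = 38
dT2 = Th_out - Tc_in = 85 - 29 = 56
LMTD = (dT1 - dT2) / ln(dT1/dT2)
LMTD = (38 - 56) / ln(38/56)
LMTD = 46.42 K


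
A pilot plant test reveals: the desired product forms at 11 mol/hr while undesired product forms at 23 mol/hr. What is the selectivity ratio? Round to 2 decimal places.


S = desired product rate / undesired product rate
S = 11 / 23
S = 0.48


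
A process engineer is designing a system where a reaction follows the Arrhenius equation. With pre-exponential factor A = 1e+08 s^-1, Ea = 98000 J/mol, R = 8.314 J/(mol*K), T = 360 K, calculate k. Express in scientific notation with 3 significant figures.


k = A * exp(-Ea/(R*T))
k = 1e+08 * exp(-98000 / (8.314 * 360))
k = 1e+08 * exp(-32.74263)
k = 6.03e-07


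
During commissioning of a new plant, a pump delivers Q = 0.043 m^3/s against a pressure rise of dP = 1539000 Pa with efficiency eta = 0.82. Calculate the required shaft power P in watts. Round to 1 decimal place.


P = Q * dP / eta
P = 0.043 * 1539000 / 0.82
P = 66177.0 / 0.82
P = 80703.7 W


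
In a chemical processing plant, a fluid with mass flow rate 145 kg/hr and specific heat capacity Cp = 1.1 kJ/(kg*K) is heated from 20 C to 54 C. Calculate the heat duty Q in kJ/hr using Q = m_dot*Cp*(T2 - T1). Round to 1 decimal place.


Q = m_dot * Cp * (T2 - T1)
Q = 145 * 1.1 * (54 - 20)
Q = 145 * 1.1 * 34
Q = 5423.0 kJ/hr


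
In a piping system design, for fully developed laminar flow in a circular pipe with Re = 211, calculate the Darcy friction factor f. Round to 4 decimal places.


f = 64 / Re
f = 64 / 211
f = 0.3033


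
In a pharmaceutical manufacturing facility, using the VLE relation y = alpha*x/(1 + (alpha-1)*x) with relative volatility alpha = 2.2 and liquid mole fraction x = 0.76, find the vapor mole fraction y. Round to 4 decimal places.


y = alpha*x / (1 + (alpha-1)*x)
y = 2.2*0.76 / (1 + (2.2-1)*0.76)
y = 1.672 / (1 + 0.912)
y = 1.672 / 1.912
y = 0.8745


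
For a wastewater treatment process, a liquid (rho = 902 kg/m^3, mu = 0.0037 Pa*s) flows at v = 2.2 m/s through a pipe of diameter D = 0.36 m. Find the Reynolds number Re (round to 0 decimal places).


Re = rho * v * D / mu
Re = 902 * 2.2 * 0.36 / 0.0037
Re = 714.384 / 0.0037
Re = 193077


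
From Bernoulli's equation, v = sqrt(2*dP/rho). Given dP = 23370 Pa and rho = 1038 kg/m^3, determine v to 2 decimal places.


v = sqrt(2*dP/rho)
v = sqrt(2*23370/1038)
v = sqrt(45.028902)
v = 6.71 m/s


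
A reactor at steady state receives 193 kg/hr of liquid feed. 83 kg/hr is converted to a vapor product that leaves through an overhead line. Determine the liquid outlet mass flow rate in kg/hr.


Steady-state mass balance on the main outlet: F_out = F_in - F_removed
F_out = 193 - 83
F_out = 110 kg/hr


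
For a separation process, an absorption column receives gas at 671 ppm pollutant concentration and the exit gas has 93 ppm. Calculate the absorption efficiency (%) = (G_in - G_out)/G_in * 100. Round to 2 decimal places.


Efficiency = (G_in - G_out) / G_in * 100%
Efficiency = (671 - 93) / 671 * 100
Efficiency = 578 / 671 * 100
Efficiency = 86.14%


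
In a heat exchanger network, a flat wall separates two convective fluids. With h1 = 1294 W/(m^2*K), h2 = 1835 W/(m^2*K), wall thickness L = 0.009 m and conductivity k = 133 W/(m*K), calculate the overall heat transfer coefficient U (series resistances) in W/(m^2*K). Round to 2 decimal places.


1/U = 1/h1 + L/k + 1/h2
1/U = 1/1294 + 0.009/133 + 1/1835
1/U = 0.0007727975 + 6.76692e-05 + 0.0005449591
1/U = 0.0013854258
U = 721.80 W/(m^2*K)


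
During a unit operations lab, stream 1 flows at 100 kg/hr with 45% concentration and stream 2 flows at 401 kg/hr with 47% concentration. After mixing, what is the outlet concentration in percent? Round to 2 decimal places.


Mass balance on solute: F1*x1 + F2*x2 = F3*x3
F3 = F1 + F2 = 100 + 401 = 501 kg/hr
x3 = (F1*x1 + F2*x2)/F3
x3 = (100*0.45 + 401*0.47) / 501
x3 = 46.60%


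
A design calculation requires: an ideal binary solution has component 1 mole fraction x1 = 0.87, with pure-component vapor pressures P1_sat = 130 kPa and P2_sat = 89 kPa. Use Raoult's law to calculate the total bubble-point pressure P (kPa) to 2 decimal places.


P = x1*P1_sat + x2*P2_sat
x2 = 1 - x1 = 1 - 0.87 = 0.13
P = 0.87*130 + 0.13*89
P = 113.1 + 11.57
P = 124.67 kPa


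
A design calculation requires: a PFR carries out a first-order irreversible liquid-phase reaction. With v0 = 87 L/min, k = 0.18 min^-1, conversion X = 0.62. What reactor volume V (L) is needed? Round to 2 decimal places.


V = (v0/k) * ln(1/(1-X))
V = (87/0.18) * ln(1/(1-0.62))
V = 483.333333 * ln(2.631579)
V = 483.333333 * 0.967584
V = 467.67 L


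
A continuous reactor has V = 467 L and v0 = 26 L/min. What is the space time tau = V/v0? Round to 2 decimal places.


tau = V / v0
tau = 467 / 26
tau = 17.96 min


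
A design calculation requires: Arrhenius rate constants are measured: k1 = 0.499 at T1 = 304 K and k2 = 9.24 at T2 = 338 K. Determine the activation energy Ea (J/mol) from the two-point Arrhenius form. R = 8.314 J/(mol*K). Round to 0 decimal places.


Ea = R * ln(k2/k1) / (1/T1 - 1/T2)
ln(k2/k1) = ln(9.24/0.499) = 2.9186911
1/T1 - 1/T2 = 1/304 - 1/338 = 0.000330893803
Ea = 8.314 * 2.9186911 / 0.000330893803
Ea = 73335 J/mol


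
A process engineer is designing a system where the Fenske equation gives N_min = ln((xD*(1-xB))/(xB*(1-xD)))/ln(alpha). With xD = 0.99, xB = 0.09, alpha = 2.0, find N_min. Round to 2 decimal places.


N_min = ln((xD*(1-xB))/(xB*(1-xD))) / ln(alpha)
Numerator inside ln: 0.9009 / 0.0009 = 1001.0
ln(1001.0) = 6.908755
ln(alpha) = ln(2.0) = 0.693147
N_min = 6.908755 / 0.693147 = 9.97


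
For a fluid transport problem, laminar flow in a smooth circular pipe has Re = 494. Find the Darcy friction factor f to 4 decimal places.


f = 64 / Re
f = 64 / 494
f = 0.1296


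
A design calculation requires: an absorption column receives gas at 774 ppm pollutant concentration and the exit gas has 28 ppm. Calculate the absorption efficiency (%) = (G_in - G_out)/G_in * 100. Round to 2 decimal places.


Efficiency = (G_in - G_out) / G_in * 100%
Efficiency = (774 - 28) / 774 * 100
Efficiency = 746 / 774 * 100
Efficiency = 96.38%


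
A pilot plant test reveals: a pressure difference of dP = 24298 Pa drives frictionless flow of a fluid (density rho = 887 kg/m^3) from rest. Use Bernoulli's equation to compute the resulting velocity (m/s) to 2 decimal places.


v = sqrt(2*dP/rho)
v = sqrt(2*24298/887)
v = sqrt(54.786922)
v = 7.40 m/s


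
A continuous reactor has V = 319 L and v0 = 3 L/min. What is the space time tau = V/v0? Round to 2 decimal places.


tau = V / v0
tau = 319 / 3
tau = 106.33 min


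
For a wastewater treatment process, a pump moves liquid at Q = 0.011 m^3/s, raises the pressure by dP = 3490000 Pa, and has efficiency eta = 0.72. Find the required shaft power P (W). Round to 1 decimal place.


P = Q * dP / eta
P = 0.011 * 3490000 / 0.72
P = 38390.0 / 0.72
P = 53319.4 W


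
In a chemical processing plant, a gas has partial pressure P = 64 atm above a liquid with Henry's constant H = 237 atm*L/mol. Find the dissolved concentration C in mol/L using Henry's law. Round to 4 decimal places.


C = P / H
C = 64 / 237
C = 0.2700 mol/L


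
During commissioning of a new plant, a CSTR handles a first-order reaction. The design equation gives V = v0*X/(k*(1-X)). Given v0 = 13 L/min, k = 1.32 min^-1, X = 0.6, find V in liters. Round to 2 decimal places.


V = v0 * X / (k * (1 - X))
V = 13 * 0.6 / (1.32 * (1 - 0.6))
V = 7.8 / (1.32 * 0.4)
V = 7.8 / 0.528
V = 14.77 L


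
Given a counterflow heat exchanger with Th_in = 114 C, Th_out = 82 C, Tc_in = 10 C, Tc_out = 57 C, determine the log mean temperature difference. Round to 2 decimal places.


dT1 = Th_in - Tc_out = 114 - 57 = 57
dT2 = Th_out - Tc_in = 82 - 10 = 72
LMTD = (dT1 - dT2) / ln(dT1/dT2)
LMTD = (57 - 72) / ln(57/72)
LMTD = 64.21 K


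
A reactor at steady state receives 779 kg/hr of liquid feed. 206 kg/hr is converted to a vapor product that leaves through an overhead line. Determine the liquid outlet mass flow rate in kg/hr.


Steady-state mass balance on the main outlet: F_out = F_in - F_removed
F_out = 779 - 206
F_out = 573 kg/hr


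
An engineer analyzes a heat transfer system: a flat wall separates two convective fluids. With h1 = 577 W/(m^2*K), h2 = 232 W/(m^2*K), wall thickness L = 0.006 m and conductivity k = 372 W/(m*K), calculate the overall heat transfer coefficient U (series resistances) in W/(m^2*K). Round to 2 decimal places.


1/U = 1/h1 + L/k + 1/h2
1/U = 1/577 + 0.006/372 + 1/232
1/U = 0.0017331023 + 1.6129e-05 + 0.0043103448
1/U = 0.0060595761
U = 165.03 W/(m^2*K)


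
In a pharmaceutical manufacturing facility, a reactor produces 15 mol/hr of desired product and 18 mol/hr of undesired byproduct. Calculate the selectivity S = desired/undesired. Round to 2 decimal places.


S = desired product rate / undesired product rate
S = 15 / 18
S = 0.83


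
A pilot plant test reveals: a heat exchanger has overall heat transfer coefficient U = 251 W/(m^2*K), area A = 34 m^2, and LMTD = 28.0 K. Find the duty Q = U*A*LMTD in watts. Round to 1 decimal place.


Q = U * A * LMTD
Q = 251 * 34 * 28.0
Q = 238952.0 W


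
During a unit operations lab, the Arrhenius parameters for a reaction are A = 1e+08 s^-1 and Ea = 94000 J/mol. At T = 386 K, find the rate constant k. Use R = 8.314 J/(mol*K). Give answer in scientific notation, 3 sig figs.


k = A * exp(-Ea/(R*T))
k = 1e+08 * exp(-94000 / (8.314 * 386))
k = 1e+08 * exp(-29.290752)
k = 1.90e-05


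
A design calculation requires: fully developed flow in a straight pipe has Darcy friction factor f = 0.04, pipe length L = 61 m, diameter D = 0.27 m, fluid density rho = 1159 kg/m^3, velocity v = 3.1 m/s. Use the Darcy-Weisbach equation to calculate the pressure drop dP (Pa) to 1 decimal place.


dP = f * (L/D) * (rho*v^2/2)
dP = 0.04 * (61/0.27) * (1159*3.1^2/2)
L/D = 225.92592593
rho*v^2/2 = 1159*9.61/2 = 5568.995
dP = 0.04 * 225.92592593 * 5568.995
dP = 50327.2 Pa


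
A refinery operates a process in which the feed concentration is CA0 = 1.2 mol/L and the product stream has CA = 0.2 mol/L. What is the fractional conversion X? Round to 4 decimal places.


X = (CA0 - CA) / CA0
X = (1.2 - 0.2) / 1.2
X = 1.0 / 1.2
X = 0.8333


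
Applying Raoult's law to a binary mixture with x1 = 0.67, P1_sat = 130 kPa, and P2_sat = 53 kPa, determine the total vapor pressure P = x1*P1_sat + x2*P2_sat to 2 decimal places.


P = x1*P1_sat + x2*P2_sat
x2 = 1 - x1 = 1 - 0.67 = 0.33
P = 0.67*130 + 0.33*53
P = 87.1 + 17.49
P = 104.59 kPa


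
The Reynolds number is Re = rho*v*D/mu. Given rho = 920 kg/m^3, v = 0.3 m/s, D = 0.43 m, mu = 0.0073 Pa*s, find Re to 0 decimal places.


Re = rho * v * D / mu
Re = 920 * 0.3 * 0.43 / 0.0073
Re = 118.68 / 0.0073
Re = 16258


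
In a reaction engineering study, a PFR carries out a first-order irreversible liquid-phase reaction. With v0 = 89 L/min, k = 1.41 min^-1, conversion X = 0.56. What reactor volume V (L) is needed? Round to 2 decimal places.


V = (v0/k) * ln(1/(1-X))
V = (89/1.41) * ln(1/(1-0.56))
V = 63.120567 * ln(2.272727)
V = 63.120567 * 0.82098
V = 51.82 L


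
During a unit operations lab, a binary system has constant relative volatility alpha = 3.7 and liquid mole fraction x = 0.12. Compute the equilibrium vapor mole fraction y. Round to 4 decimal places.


y = alpha*x / (1 + (alpha-1)*x)
y = 3.7*0.12 / (1 + (3.7-1)*0.12)
y = 0.444 / (1 + 0.324)
y = 0.444 / 1.324
y = 0.3353
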